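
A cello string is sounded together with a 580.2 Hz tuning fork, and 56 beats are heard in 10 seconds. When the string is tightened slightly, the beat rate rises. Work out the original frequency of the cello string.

585.8 Hz

Beat frequency = 56/10 = 5.6 Hz.
|f − 580.2| = 5.6, so the cello string was at either 574.6 Hz or 585.8 Hz.
Increasing tension raises a string's frequency; the adjustment raises the cello string's frequency.
The beat rate rose, so the adjustment moved the cello string further from 580.2 Hz — it was already above the reference.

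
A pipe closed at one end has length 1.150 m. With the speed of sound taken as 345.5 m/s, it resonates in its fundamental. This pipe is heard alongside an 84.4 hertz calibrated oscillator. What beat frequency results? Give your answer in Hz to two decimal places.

Closed pipe (odd harmonics): f_n = n·v/(4L) = 1·345.5/(4·1.150) = 75.1087 Hz.
f_beat = |75.1087 − 84.4| = 9.29 Hz.

9.29 Hz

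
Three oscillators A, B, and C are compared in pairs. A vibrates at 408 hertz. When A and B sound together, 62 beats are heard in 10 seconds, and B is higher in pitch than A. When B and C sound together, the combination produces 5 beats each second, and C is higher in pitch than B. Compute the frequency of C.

419.2 Hz

A–B: Beat frequency = 62/10 = 6.2 Hz.
B is above A, so f_B = 408 + 6.2 = 414.2 Hz.
C is above B, so f_C = 414.2 + 5 = 419.2 Hz.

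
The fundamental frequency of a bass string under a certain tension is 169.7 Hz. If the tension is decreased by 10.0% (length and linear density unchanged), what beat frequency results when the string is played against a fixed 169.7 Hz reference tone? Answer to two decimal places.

For a string, f ∝ √T, so the new frequency is 169.7·√0.900 = 160.9916 Hz.
f_beat = |160.9916 − 169.7| = 8.71 Hz.

8.71 Hz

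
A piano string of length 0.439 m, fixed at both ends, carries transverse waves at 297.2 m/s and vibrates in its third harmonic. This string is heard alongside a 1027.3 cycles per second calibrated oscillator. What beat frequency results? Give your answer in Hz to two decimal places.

11.81 Hz

For a string fixed at both ends, f_n = n·v/(2L) = 3·297.2/(2·0.439) = 1015.4897 Hz.
f_beat = |1015.4897 − 1027.3| = 11.81 Hz.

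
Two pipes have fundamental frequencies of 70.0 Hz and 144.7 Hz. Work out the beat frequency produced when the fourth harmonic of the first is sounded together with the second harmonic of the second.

9.4 Hz

Fourth harmonic of the first: 4·70.0 = 280.0 Hz.
Second harmonic of the second: 2·144.7 = 289.4 Hz.
f_beat = |280.0 − 289.4| = 9.4 Hz.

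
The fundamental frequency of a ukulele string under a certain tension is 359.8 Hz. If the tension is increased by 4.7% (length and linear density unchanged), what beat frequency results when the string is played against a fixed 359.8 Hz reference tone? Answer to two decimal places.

For a string, f ∝ √T, so the new frequency is 359.8·√1.047 = 368.1582 Hz.
f_beat = |368.1582 − 359.8| = 8.36 Hz.

8.36 Hz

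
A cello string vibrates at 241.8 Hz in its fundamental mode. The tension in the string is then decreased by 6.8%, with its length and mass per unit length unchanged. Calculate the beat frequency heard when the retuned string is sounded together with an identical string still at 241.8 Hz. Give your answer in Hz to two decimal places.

For a string, f ∝ √T, so the new frequency is 241.8·√0.932 = 233.4341 Hz.
f_beat = |233.4341 − 241.8| = 8.37 Hz.

8.37 Hz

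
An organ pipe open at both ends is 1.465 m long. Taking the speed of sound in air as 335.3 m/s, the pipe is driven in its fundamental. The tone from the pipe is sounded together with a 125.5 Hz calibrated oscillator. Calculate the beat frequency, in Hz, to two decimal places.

Open pipe: f_n = n·v/(2L) = 1·335.3/(2·1.465) = 114.4369 Hz.
f_beat = |114.4369 − 125.5| = 11.06 Hz.

11.06 Hz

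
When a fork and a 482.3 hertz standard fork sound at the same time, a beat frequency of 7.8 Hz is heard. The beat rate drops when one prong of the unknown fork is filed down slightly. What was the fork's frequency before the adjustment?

474.5 Hz

|f − 482.3| = 7.8, so the fork was at either 474.5 Hz or 490.1 Hz.
Filing a prong removes mass and raises the fork's frequency; the adjustment raises the fork's frequency.
The beat rate fell, so the adjustment moved the fork toward 482.3 Hz — it must have started below the reference.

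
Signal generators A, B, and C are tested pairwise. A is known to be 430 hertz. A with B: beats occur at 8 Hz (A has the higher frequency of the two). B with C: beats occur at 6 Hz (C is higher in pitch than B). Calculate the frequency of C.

428 Hz

B is below A, so f_B = 430 − 8 = 422 Hz.
C is above B, so f_C = 422 + 6 = 428 Hz.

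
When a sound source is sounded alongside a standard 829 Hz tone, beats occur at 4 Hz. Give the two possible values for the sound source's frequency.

825 Hz or 833 Hz

|f − 829| = 4, so f = 829 ± 4.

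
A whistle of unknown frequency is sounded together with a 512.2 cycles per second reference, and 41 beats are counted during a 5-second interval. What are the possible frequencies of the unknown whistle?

504 Hz or 520.4 Hz

Beat frequency = 41/5 = 8.2 Hz.
|f − 512.2| = 8.2, so f = 512.2 ± 8.2.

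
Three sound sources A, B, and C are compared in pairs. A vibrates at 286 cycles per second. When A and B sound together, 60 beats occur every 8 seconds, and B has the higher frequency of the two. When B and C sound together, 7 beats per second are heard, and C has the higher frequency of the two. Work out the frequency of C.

A–B: Beat frequency = 60/8 = 7.5 Hz.
B is above A, so f_B = 286 + 7.5 = 293.5 Hz.
C is above B, so f_C = 293.5 + 7 = 300.5 Hz.

300.5 Hz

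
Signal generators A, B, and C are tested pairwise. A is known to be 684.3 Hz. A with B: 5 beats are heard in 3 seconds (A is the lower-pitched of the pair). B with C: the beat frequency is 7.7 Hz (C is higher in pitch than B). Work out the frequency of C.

A–B: Beat frequency = 5/3 = 1.6667 Hz.
B is above A, so f_B = 684.3 + 1.6667 = 685.9667 Hz.
C is above B, so f_C = 685.9667 + 7.7 = 693.6667 Hz.

693.6667 Hz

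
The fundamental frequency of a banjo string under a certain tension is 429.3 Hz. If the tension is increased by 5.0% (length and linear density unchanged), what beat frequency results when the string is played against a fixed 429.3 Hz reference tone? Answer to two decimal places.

10.60 Hz

For a string, f ∝ √T, so the new frequency is 429.3·√1.050 = 439.9016 Hz.
f_beat = |439.9016 − 429.3| = 10.60 Hz.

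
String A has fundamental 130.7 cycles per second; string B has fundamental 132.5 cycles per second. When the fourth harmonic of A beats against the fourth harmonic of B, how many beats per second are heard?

7.2 Hz

Fourth harmonic of the first: 4·130.7 = 522.8 Hz.
Fourth harmonic of the second: 4·132.5 = 530.0 Hz.
f_beat = |522.8 − 530.0| = 7.2 Hz.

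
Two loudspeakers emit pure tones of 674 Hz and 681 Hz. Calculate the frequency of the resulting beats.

The beat frequency equals the magnitude of the frequency difference.
|674 − 681| = 7 Hz.

7 Hz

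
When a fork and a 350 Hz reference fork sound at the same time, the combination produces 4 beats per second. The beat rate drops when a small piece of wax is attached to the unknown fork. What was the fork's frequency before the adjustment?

|f − 350| = 4, so the fork was at either 346 Hz or 354 Hz.
Loading a fork with wax lowers its frequency; the adjustment lowers the fork's frequency.
The beat rate fell, so the adjustment moved the fork toward 350 Hz — it must have started above the reference.

354 Hz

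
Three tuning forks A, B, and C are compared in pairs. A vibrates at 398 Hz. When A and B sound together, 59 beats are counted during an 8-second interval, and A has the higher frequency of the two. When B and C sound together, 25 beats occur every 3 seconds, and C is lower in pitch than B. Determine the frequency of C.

382.2917 Hz

A–B: Beat frequency = 59/8 = 7.375 Hz.
B is below A, so f_B = 398 − 7.375 = 390.625 Hz.
B–C: Beat frequency = 25/3 = 8.3333 Hz.
C is below B, so f_C = 390.625 − 8.3333 = 382.2917 Hz.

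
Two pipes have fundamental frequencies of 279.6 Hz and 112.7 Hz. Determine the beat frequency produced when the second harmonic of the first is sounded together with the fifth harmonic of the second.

Second harmonic of the first: 2·279.6 = 559.2 Hz.
Fifth harmonic of the second: 5·112.7 = 563.5 Hz.
f_beat = |559.2 − 563.5| = 4.3 Hz.

4.3 Hz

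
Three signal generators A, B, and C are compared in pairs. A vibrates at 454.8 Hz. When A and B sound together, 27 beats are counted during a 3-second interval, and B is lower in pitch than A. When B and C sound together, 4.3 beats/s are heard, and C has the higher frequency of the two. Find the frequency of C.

A–B: Beat frequency = 27/3 = 9 Hz.
B is below A, so f_B = 454.8 − 9 = 445.8 Hz.
C is above B, so f_C = 445.8 + 4.3 = 450.1 Hz.

450.1 Hz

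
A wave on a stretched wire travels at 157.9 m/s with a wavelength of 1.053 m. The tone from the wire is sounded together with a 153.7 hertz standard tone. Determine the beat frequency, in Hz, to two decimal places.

Source frequency f = v/λ = 157.9/1.053 = 149.9525 Hz.
f_beat = |149.9525 − 153.7| = 3.75 Hz.

3.75 Hz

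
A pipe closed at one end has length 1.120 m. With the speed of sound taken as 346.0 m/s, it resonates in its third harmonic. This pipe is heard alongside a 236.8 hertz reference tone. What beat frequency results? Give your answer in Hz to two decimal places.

Closed pipe (odd harmonics): f_n = n·v/(4L) = 3·346.0/(4·1.120) = 231.6964 Hz.
f_beat = |231.6964 − 236.8| = 5.10 Hz.

5.10 Hz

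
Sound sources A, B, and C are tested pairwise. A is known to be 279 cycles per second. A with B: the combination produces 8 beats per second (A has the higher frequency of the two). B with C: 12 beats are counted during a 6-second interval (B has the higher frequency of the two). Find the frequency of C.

B is below A, so f_B = 279 − 8 = 271 Hz.
B–C: Beat frequency = 12/6 = 2 Hz.
C is below B, so f_C = 271 − 2 = 269 Hz.

269 Hz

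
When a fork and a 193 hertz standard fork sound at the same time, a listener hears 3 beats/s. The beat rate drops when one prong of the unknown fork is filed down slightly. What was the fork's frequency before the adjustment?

|f − 193| = 3, so the fork was at either 190 Hz or 196 Hz.
Filing a prong removes mass and raises the fork's frequency; the adjustment raises the fork's frequency.
The beat rate fell, so the adjustment moved the fork toward 193 Hz — it must have started below the reference.

190 Hz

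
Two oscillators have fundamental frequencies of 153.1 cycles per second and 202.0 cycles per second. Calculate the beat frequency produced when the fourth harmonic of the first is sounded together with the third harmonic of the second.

Fourth harmonic of the first: 4·153.1 = 612.4 Hz.
Third harmonic of the second: 3·202.0 = 606.0 Hz.
f_beat = |612.4 − 606.0| = 6.4 Hz.

6.4 Hz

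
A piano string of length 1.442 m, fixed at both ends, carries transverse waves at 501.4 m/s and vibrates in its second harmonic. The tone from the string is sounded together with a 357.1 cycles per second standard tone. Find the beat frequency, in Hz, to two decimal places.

For a string fixed at both ends, f_n = n·v/(2L) = 2·501.4/(2·1.442) = 347.7115 Hz.
f_beat = |347.7115 − 357.1| = 9.39 Hz.

9.39 Hz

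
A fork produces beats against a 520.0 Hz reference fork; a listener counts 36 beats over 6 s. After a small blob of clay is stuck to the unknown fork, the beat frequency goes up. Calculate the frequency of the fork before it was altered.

514 Hz

Beat frequency = 36/6 = 6 Hz.
|f − 520.0| = 6, so the fork was at either 514 Hz or 526 Hz.
Adding mass to a fork lowers its frequency; the adjustment lowers the fork's frequency.
The beat rate rose, so the adjustment moved the fork further from 520.0 Hz — it was already below the reference.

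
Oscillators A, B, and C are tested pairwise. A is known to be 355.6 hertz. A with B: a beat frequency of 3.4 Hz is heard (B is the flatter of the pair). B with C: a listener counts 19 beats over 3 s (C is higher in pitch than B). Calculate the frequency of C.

358.5333 Hz

B is below A, so f_B = 355.6 − 3.4 = 352.2 Hz.
B–C: Beat frequency = 19/3 = 6.3333 Hz.
C is above B, so f_C = 352.2 + 6.3333 = 358.5333 Hz.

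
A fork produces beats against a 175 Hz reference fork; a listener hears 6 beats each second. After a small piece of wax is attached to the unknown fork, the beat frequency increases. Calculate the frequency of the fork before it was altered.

|f − 175| = 6, so the fork was at either 169 Hz or 181 Hz.
Loading a fork with wax lowers its frequency; the adjustment lowers the fork's frequency.
The beat rate rose, so the adjustment moved the fork further from 175 Hz — it was already below the reference.

169 Hz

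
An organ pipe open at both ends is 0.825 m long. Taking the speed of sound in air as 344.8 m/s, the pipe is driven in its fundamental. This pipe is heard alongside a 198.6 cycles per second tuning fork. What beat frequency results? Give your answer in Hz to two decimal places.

10.37 Hz

Open pipe: f_n = n·v/(2L) = 1·344.8/(2·0.825) = 208.9697 Hz.
f_beat = |208.9697 − 198.6| = 10.37 Hz.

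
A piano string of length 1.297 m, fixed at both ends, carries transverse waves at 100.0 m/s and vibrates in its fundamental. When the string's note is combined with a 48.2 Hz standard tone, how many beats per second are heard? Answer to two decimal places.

9.65 Hz

For a string fixed at both ends, f_n = n·v/(2L) = 1·100.0/(2·1.297) = 38.5505 Hz.
f_beat = |38.5505 − 48.2| = 9.65 Hz.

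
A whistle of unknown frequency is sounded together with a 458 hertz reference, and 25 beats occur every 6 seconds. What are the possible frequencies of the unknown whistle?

Beat frequency = 25/6 = 4.1667 Hz.
|f − 458| = 4.1667, so f = 458 ± 4.1667.

453.8333 Hz or 462.1667 Hz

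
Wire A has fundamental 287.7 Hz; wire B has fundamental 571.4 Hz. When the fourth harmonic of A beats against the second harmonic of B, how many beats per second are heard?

8.0 Hz

Fourth harmonic of the first: 4·287.7 = 1150.8 Hz.
Second harmonic of the second: 2·571.4 = 1142.8 Hz.
f_beat = |1150.8 − 1142.8| = 8.0 Hz.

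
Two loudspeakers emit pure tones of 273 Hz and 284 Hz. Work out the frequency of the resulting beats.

11 Hz

Beats arise from superposition of two nearby frequencies; the beat rate is |f₁ − f₂|.
|273 − 284| = 11 Hz.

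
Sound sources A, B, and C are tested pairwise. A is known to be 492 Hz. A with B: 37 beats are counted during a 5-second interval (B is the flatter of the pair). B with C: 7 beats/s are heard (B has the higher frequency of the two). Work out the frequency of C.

477.6 Hz

A–B: Beat frequency = 37/5 = 7.4 Hz.
B is below A, so f_B = 492 − 7.4 = 484.6 Hz.
C is below B, so f_C = 484.6 − 7 = 477.6 Hz.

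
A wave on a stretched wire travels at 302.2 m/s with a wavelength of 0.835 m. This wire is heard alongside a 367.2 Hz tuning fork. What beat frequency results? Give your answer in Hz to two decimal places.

Source frequency f = v/λ = 302.2/0.835 = 361.9162 Hz.
f_beat = |361.9162 − 367.2| = 5.28 Hz.

5.28 Hz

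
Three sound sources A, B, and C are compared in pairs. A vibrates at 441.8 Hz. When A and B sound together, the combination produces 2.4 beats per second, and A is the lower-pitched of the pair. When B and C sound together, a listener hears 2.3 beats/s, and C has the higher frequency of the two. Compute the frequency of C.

446.5 Hz

B is above A, so f_B = 441.8 + 2.4 = 444.2 Hz.
C is above B, so f_C = 444.2 + 2.3 = 446.5 Hz.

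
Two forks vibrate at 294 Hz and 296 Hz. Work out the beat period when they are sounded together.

0.500 s

f_beat = |294 − 296| = 2 Hz.
Beat period T = 1 / f_beat = 1 / 2 s.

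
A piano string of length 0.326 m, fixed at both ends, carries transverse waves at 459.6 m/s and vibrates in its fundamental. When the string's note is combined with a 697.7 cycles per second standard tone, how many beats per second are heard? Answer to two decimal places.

7.21 Hz

For a string fixed at both ends, f_n = n·v/(2L) = 1·459.6/(2·0.326) = 704.9080 Hz.
f_beat = |704.9080 − 697.7| = 7.21 Hz.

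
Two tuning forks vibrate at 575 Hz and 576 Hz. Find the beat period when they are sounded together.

1.000 s

f_beat = |575 − 576| = 1 Hz.
Beat period T = 1 / f_beat = 1 / 1 s.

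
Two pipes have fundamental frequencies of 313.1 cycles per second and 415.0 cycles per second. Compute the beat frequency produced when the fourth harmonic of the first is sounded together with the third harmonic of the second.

Fourth harmonic of the first: 4·313.1 = 1252.4 Hz.
Third harmonic of the second: 3·415.0 = 1245.0 Hz.
f_beat = |1252.4 − 1245.0| = 7.4 Hz.

7.4 Hz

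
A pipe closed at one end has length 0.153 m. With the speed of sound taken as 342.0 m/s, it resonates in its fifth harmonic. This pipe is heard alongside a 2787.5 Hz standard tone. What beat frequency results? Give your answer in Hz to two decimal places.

Closed pipe (odd harmonics): f_n = n·v/(4L) = 5·342.0/(4·0.153) = 2794.1176 Hz.
f_beat = |2794.1176 − 2787.5| = 6.62 Hz.

6.62 Hz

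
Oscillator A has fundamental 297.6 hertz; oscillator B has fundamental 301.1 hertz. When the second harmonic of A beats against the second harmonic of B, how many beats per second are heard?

Second harmonic of the first: 2·297.6 = 595.2 Hz.
Second harmonic of the second: 2·301.1 = 602.2 Hz.
f_beat = |595.2 − 602.2| = 7.0 Hz.

7.0 Hz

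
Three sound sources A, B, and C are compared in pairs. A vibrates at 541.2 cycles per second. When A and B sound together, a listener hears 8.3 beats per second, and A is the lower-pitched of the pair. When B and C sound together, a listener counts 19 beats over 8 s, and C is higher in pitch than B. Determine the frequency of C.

B is above A, so f_B = 541.2 + 8.3 = 549.5 Hz.
B–C: Beat frequency = 19/8 = 2.375 Hz.
C is above B, so f_C = 549.5 + 2.375 = 551.875 Hz.

551.875 Hz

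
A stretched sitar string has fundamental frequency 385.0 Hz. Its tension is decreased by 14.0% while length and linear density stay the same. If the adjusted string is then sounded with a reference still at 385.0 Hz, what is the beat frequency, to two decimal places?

For a string, f ∝ √T, so the new frequency is 385.0·√0.860 = 357.0343 Hz.
f_beat = |357.0343 − 385.0| = 27.97 Hz.

27.97 Hz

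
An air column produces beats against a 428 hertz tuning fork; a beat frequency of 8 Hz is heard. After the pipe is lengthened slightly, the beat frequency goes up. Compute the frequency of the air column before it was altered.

420 Hz

|f − 428| = 8, so the air column was at either 420 Hz or 436 Hz.
A longer pipe has a lower fundamental; the adjustment lowers the air column's frequency.
The beat rate rose, so the adjustment moved the air column further from 428 Hz — it was already below the reference.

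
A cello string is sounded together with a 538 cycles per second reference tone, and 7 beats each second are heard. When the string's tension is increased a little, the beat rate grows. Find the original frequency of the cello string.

|f − 538| = 7, so the cello string was at either 531 Hz or 545 Hz.
Higher tension means higher frequency; the adjustment raises the cello string's frequency.
The beat rate rose, so the adjustment moved the cello string further from 538 Hz — it was already above the reference.

545 Hz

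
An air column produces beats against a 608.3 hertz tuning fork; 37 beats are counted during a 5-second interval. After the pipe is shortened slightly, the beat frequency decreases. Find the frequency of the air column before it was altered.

Beat frequency = 37/5 = 7.4 Hz.
|f − 608.3| = 7.4, so the air column was at either 600.9 Hz or 615.7 Hz.
A shorter pipe has a higher fundamental; the adjustment raises the air column's frequency.
The beat rate fell, so the adjustment moved the air column toward 608.3 Hz — it must have started below the reference.

600.9 Hz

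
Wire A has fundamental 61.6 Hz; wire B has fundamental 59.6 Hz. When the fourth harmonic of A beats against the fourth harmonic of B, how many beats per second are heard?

8.0 Hz

Fourth harmonic of the first: 4·61.6 = 246.4 Hz.
Fourth harmonic of the second: 4·59.6 = 238.4 Hz.
f_beat = |246.4 − 238.4| = 8.0 Hz.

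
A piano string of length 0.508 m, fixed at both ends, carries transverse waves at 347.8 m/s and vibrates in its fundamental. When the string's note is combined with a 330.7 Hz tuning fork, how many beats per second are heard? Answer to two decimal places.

For a string fixed at both ends, f_n = n·v/(2L) = 1·347.8/(2·0.508) = 342.3228 Hz.
f_beat = |342.3228 − 330.7| = 11.62 Hz.

11.62 Hz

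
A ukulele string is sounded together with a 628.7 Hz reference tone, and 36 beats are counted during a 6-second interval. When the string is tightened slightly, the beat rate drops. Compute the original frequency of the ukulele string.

Beat frequency = 36/6 = 6 Hz.
|f − 628.7| = 6, so the ukulele string was at either 622.7 Hz or 634.7 Hz.
Increasing tension raises a string's frequency; the adjustment raises the ukulele string's frequency.
The beat rate fell, so the adjustment moved the ukulele string toward 628.7 Hz — it must have started below the reference.

622.7 Hz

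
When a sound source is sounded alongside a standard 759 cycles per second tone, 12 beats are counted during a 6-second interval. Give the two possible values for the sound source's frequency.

757 Hz or 761 Hz

Beat frequency = 12/6 = 2 Hz.
|f − 759| = 2, so f = 759 ± 2.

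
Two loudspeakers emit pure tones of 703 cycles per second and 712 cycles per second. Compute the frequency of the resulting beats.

Beats arise from superposition of two nearby frequencies; the beat rate is |f₁ − f₂|.
|703 − 712| = 9 Hz.

9 Hz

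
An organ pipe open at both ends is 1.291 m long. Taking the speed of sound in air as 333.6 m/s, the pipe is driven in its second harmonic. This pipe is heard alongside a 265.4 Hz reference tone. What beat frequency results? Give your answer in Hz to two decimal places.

7.00 Hz

Open pipe: f_n = n·v/(2L) = 2·333.6/(2·1.291) = 258.4043 Hz.
f_beat = |258.4043 − 265.4| = 7.00 Hz.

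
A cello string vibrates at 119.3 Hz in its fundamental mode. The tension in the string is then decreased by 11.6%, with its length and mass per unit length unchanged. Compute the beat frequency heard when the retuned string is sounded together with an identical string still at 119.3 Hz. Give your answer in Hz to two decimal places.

7.13 Hz

For a string, f ∝ √T, so the new frequency is 119.3·√0.884 = 112.1674 Hz.
f_beat = |112.1674 − 119.3| = 7.13 Hz.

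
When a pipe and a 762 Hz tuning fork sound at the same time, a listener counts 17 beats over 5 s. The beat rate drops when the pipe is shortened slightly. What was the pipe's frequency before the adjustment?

758.6 Hz

Beat frequency = 17/5 = 3.4 Hz.
|f − 762| = 3.4, so the pipe was at either 758.6 Hz or 765.4 Hz.
A shorter pipe has a higher fundamental; the adjustment raises the pipe's frequency.
The beat rate fell, so the adjustment moved the pipe toward 762 Hz — it must have started below the reference.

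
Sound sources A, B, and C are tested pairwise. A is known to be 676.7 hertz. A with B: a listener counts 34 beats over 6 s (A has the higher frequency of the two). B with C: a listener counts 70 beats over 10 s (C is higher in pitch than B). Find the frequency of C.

A–B: Beat frequency = 34/6 = 5.6667 Hz.
B is below A, so f_B = 676.7 − 5.6667 = 671.0333 Hz.
B–C: Beat frequency = 70/10 = 7 Hz.
C is above B, so f_C = 671.0333 + 7 = 678.0333 Hz.

678.0333 Hz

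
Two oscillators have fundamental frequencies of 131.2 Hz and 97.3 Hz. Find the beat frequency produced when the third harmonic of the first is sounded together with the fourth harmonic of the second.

4.4 Hz

Third harmonic of the first: 3·131.2 = 393.6 Hz.
Fourth harmonic of the second: 4·97.3 = 389.2 Hz.
f_beat = |393.6 − 389.2| = 4.4 Hz.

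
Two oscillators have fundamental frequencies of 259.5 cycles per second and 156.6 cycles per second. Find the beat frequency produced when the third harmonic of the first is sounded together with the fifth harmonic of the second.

Third harmonic of the first: 3·259.5 = 778.5 Hz.
Fifth harmonic of the second: 5·156.6 = 783.0 Hz.
f_beat = |778.5 − 783.0| = 4.5 Hz.

4.5 Hz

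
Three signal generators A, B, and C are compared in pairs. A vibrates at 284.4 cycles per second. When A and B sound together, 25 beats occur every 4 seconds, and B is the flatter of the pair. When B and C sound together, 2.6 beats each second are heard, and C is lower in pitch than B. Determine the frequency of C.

275.55 Hz

A–B: Beat frequency = 25/4 = 6.25 Hz.
B is below A, so f_B = 284.4 − 6.25 = 278.15 Hz.
C is below B, so f_C = 278.15 − 2.6 = 275.55 Hz.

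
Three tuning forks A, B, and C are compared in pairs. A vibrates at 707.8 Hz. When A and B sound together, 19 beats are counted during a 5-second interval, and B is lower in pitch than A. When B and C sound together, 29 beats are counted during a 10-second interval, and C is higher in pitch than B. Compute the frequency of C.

706.9 Hz

A–B: Beat frequency = 19/5 = 3.8 Hz.
B is below A, so f_B = 707.8 − 3.8 = 704 Hz.
B–C: Beat frequency = 29/10 = 2.9 Hz.
C is above B, so f_C = 704 + 2.9 = 706.9 Hz.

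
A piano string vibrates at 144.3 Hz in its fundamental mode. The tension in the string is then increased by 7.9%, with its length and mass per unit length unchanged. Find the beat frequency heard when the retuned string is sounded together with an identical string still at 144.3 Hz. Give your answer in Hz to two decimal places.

5.59 Hz

For a string, f ∝ √T, so the new frequency is 144.3·√1.079 = 149.8915 Hz.
f_beat = |149.8915 − 144.3| = 5.59 Hz.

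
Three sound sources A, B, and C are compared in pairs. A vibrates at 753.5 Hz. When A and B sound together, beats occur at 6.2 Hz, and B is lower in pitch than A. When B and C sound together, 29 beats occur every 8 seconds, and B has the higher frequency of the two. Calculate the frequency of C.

B is below A, so f_B = 753.5 − 6.2 = 747.3 Hz.
B–C: Beat frequency = 29/8 = 3.625 Hz.
C is below B, so f_C = 747.3 − 3.625 = 743.675 Hz.

743.675 Hz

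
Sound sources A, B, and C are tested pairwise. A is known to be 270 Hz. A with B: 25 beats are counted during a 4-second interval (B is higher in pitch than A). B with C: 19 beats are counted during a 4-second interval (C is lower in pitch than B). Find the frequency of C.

A–B: Beat frequency = 25/4 = 6.25 Hz.
B is above A, so f_B = 270 + 6.25 = 276.25 Hz.
B–C: Beat frequency = 19/4 = 4.75 Hz.
C is below B, so f_C = 276.25 − 4.75 = 271.5 Hz.

271.5 Hz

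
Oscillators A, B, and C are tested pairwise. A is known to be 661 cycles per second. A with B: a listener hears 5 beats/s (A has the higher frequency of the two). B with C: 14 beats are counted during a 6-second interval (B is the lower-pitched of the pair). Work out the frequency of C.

B is below A, so f_B = 661 − 5 = 656 Hz.
B–C: Beat frequency = 14/6 = 2.3333 Hz.
C is above B, so f_C = 656 + 2.3333 = 658.3333 Hz.

658.3333 Hz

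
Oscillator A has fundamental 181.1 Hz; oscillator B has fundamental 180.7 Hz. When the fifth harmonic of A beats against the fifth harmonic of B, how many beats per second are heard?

Fifth harmonic of the first: 5·181.1 = 905.5 Hz.
Fifth harmonic of the second: 5·180.7 = 903.5 Hz.
f_beat = |905.5 − 903.5| = 2.0 Hz.

2.0 Hz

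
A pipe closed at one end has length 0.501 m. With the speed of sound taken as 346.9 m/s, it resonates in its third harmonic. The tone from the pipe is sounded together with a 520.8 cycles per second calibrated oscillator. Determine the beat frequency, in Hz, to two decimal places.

Closed pipe (odd harmonics): f_n = n·v/(4L) = 3·346.9/(4·0.501) = 519.3114 Hz.
f_beat = |519.3114 − 520.8| = 1.49 Hz.

1.49 Hz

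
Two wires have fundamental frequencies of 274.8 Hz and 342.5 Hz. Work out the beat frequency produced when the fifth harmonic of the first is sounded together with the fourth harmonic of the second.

4.0 Hz

Fifth harmonic of the first: 5·274.8 = 1374.0 Hz.
Fourth harmonic of the second: 4·342.5 = 1370.0 Hz.
f_beat = |1374.0 − 1370.0| = 4.0 Hz.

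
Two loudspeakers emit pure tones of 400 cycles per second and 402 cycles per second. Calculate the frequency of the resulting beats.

Beats arise from superposition of two nearby frequencies; the beat rate is |f₁ − f₂|.
|400 − 402| = 2 Hz.

2 Hz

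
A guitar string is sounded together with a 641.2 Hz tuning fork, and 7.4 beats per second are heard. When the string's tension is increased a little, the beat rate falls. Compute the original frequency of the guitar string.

|f − 641.2| = 7.4, so the guitar string was at either 633.8 Hz or 648.6 Hz.
Higher tension means higher frequency; the adjustment raises the guitar string's frequency.
The beat rate fell, so the adjustment moved the guitar string toward 641.2 Hz — it must have started below the reference.

633.8 Hz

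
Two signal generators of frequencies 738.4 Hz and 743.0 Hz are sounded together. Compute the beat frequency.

The beat frequency equals the magnitude of the frequency difference.
|738.4 − 743.0| = 4.6 Hz.

4.6 Hz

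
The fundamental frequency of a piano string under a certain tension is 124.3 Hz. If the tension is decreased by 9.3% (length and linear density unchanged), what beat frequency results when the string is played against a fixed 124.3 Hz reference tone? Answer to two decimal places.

For a string, f ∝ √T, so the new frequency is 124.3·√0.907 = 118.3790 Hz.
f_beat = |118.3790 − 124.3| = 5.92 Hz.

5.92 Hz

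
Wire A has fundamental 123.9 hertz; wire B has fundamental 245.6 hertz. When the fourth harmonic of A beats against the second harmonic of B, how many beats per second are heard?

4.4 Hz

Fourth harmonic of the first: 4·123.9 = 495.6 Hz.
Second harmonic of the second: 2·245.6 = 491.2 Hz.
f_beat = |495.6 − 491.2| = 4.4 Hz.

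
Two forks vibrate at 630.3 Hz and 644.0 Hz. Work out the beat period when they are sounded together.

f_beat = |630.3 − 644.0| = 13.7 Hz.
Beat period T = 1 / f_beat = 1 / 13.7 s.

0.073 s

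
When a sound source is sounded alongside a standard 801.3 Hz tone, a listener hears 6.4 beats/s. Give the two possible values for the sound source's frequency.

794.9 Hz or 807.7 Hz

|f − 801.3| = 6.4, so f = 801.3 ± 6.4.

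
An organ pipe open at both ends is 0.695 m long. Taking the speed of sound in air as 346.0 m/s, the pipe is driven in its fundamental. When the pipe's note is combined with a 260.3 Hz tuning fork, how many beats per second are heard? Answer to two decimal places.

Open pipe: f_n = n·v/(2L) = 1·346.0/(2·0.695) = 248.9209 Hz.
f_beat = |248.9209 − 260.3| = 11.38 Hz.

11.38 Hz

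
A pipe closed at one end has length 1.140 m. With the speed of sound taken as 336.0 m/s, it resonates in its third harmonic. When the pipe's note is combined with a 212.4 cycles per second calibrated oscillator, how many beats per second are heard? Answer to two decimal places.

8.65 Hz

Closed pipe (odd harmonics): f_n = n·v/(4L) = 3·336.0/(4·1.140) = 221.0526 Hz.
f_beat = |221.0526 − 212.4| = 8.65 Hz.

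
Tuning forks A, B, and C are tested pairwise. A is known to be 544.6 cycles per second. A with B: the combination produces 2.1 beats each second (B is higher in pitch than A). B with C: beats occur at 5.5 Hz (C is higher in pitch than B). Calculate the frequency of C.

552.2 Hz

B is above A, so f_B = 544.6 + 2.1 = 546.7 Hz.
C is above B, so f_C = 546.7 + 5.5 = 552.2 Hz.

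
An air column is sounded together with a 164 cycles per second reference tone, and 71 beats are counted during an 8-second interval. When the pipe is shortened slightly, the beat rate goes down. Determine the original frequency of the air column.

Beat frequency = 71/8 = 8.875 Hz.
|f − 164| = 8.875, so the air column was at either 155.125 Hz or 172.875 Hz.
A shorter pipe has a higher fundamental; the adjustment raises the air column's frequency.
The beat rate fell, so the adjustment moved the air column toward 164 Hz — it must have started below the reference.

155.125 Hz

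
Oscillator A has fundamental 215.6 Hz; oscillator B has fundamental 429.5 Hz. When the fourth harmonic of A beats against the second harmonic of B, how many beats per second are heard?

3.4 Hz

Fourth harmonic of the first: 4·215.6 = 862.4 Hz.
Second harmonic of the second: 2·429.5 = 859.0 Hz.
f_beat = |862.4 − 859.0| = 3.4 Hz.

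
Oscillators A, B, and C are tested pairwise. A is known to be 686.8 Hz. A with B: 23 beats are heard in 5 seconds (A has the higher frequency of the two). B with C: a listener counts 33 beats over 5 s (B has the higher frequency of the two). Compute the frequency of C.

A–B: Beat frequency = 23/5 = 4.6 Hz.
B is below A, so f_B = 686.8 − 4.6 = 682.2 Hz.
B–C: Beat frequency = 33/5 = 6.6 Hz.
C is below B, so f_C = 682.2 − 6.6 = 675.6 Hz.

675.6 Hz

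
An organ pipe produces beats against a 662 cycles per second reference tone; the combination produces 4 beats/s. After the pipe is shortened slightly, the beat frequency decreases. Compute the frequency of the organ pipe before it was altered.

|f − 662| = 4, so the organ pipe was at either 658 Hz or 666 Hz.
A shorter pipe has a higher fundamental; the adjustment raises the organ pipe's frequency.
The beat rate fell, so the adjustment moved the organ pipe toward 662 Hz — it must have started below the reference.

658 Hz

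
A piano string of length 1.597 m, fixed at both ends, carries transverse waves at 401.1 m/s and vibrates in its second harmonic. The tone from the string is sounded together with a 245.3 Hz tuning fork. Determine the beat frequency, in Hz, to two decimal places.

5.86 Hz

For a string fixed at both ends, f_n = n·v/(2L) = 2·401.1/(2·1.597) = 251.1584 Hz.
f_beat = |251.1584 − 245.3| = 5.86 Hz.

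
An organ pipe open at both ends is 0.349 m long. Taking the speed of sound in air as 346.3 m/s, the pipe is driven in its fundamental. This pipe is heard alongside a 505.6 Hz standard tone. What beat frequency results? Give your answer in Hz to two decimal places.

Open pipe: f_n = n·v/(2L) = 1·346.3/(2·0.349) = 496.1318 Hz.
f_beat = |496.1318 − 505.6| = 9.47 Hz.

9.47 Hz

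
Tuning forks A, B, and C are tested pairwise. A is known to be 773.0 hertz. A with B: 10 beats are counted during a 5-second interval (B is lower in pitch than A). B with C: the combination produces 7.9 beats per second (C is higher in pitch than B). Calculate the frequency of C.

778.9 Hz

A–B: Beat frequency = 10/5 = 2 Hz.
B is below A, so f_B = 773.0 − 2 = 771 Hz.
C is above B, so f_C = 771 + 7.9 = 778.9 Hz.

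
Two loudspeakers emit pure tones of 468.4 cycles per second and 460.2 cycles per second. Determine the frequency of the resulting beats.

The beat frequency equals the magnitude of the frequency difference.
|468.4 − 460.2| = 8.2 Hz.

8.2 Hz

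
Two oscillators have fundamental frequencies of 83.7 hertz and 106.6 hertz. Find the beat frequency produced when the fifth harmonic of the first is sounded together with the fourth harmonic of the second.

7.9 Hz

Fifth harmonic of the first: 5·83.7 = 418.5 Hz.
Fourth harmonic of the second: 4·106.6 = 426.4 Hz.
f_beat = |418.5 − 426.4| = 7.9 Hz.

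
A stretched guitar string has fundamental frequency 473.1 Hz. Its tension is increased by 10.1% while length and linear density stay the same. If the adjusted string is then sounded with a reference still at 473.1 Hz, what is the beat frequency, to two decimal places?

For a string, f ∝ √T, so the new frequency is 473.1·√1.101 = 496.4170 Hz.
f_beat = |496.4170 − 473.1| = 23.32 Hz.

23.32 Hz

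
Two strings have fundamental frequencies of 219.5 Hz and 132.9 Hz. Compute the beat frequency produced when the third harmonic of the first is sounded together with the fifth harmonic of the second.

6.0 Hz

Third harmonic of the first: 3·219.5 = 658.5 Hz.
Fifth harmonic of the second: 5·132.9 = 664.5 Hz.
f_beat = |658.5 − 664.5| = 6.0 Hz.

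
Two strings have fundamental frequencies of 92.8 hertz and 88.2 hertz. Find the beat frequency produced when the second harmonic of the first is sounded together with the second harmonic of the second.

9.2 Hz

Second harmonic of the first: 2·92.8 = 185.6 Hz.
Second harmonic of the second: 2·88.2 = 176.4 Hz.
f_beat = |185.6 − 176.4| = 9.2 Hz.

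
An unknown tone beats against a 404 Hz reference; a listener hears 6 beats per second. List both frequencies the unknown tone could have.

398 Hz or 410 Hz

|f − 404| = 6, so f = 404 ± 6.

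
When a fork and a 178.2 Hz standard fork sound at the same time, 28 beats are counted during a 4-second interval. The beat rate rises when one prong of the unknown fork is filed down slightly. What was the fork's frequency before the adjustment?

Beat frequency = 28/4 = 7 Hz.
|f − 178.2| = 7, so the fork was at either 171.2 Hz or 185.2 Hz.
Filing a prong removes mass and raises the fork's frequency; the adjustment raises the fork's frequency.
The beat rate rose, so the adjustment moved the fork further from 178.2 Hz — it was already above the reference.

185.2 Hz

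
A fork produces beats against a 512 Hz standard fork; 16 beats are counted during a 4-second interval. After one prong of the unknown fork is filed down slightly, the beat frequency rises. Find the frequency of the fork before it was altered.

Beat frequency = 16/4 = 4 Hz.
|f − 512| = 4, so the fork was at either 508 Hz or 516 Hz.
Filing a prong removes mass and raises the fork's frequency; the adjustment raises the fork's frequency.
The beat rate rose, so the adjustment moved the fork further from 512 Hz — it was already above the reference.

516 Hz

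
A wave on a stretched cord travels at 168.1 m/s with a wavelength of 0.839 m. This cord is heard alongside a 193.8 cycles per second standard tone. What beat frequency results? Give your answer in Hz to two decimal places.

6.56 Hz

Source frequency f = v/λ = 168.1/0.839 = 200.3576 Hz.
f_beat = |200.3576 − 193.8| = 6.56 Hz.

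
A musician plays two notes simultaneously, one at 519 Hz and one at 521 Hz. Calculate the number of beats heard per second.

2 Hz

Beats arise from superposition of two nearby frequencies; the beat rate is |f₁ − f₂|.
|519 − 521| = 2 Hz.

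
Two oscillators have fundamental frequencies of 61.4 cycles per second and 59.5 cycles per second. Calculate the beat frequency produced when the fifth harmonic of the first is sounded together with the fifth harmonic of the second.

9.5 Hz

Fifth harmonic of the first: 5·61.4 = 307.0 Hz.
Fifth harmonic of the second: 5·59.5 = 297.5 Hz.
f_beat = |307.0 − 297.5| = 9.5 Hz.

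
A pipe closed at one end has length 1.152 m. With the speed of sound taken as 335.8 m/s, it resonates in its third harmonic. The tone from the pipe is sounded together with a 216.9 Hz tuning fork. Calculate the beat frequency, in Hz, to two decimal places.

1.72 Hz

Closed pipe (odd harmonics): f_n = n·v/(4L) = 3·335.8/(4·1.152) = 218.6198 Hz.
f_beat = |218.6198 − 216.9| = 1.72 Hz.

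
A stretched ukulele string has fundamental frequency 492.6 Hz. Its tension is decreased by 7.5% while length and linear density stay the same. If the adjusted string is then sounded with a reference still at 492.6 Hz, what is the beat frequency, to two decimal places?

18.83 Hz

For a string, f ∝ √T, so the new frequency is 492.6·√0.925 = 473.7675 Hz.
f_beat = |473.7675 − 492.6| = 18.83 Hz.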